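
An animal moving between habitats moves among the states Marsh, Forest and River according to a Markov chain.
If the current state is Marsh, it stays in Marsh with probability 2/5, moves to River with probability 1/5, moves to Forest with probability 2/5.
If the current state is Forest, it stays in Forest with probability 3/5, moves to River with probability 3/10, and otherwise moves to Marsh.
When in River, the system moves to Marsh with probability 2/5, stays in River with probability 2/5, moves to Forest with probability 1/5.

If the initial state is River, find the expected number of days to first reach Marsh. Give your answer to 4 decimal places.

Let t(s) be the expected number of days to first reach Marsh from state s, with t(Marsh) = 0. Conditioning on the first day:
t(Forest) = 1 + 0.6·t(Forest) + 0.3·t(River)
t(River) = 1 + 0.2·t(Forest) + 0.4·t(River)
Solving: t(Forest) = 5.0000, t(River) = 3.3333.
Expected days from River to Marsh: 3.3333.

3.3333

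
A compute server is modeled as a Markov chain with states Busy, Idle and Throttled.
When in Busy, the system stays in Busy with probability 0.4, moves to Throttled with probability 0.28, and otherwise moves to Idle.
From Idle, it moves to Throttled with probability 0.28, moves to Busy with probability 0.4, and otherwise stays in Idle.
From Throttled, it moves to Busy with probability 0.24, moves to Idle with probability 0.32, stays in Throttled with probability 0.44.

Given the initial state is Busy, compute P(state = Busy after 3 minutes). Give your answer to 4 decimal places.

Propagate the distribution vector 3 minutes from Busy.
After 0 minutes: (1.0000, 0.0000, 0.0000)
After 1 minute: (0.4000, 0.3200, 0.2800)
After 2 minutes: (0.3552, 0.3200, 0.3248)
After 3 minutes: (0.3480, 0.3200, 0.3320)
P(in Busy after 3 minutes) = 0.3480

0.3480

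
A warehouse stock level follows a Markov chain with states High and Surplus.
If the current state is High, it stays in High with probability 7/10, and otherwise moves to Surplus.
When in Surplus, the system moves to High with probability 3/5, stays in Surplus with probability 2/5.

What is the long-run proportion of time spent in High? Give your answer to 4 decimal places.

Let the stationary distribution be π with π = πP and π_1 + π_2 = 1.
π_1 = 0.7·π_1 + 0.6·π_2
Solving with the normalization constraint gives π = (0.6667, 0.3333).
So the stationary probability of High is 0.6667.

0.6667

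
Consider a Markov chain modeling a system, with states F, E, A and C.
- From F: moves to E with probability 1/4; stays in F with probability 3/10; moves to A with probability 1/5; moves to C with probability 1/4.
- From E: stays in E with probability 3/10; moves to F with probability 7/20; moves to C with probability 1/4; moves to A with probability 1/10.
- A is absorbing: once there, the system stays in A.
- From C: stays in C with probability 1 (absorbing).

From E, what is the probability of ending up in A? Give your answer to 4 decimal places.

0.3478

Let h(s) be the probability of absorption at A starting from transient state s. Then h(A) = 1 and h(C) = 0. By first-step analysis:
h(F) = 0.3·h(F) + 0.25·h(E) + 0.2·1 + 0.25·0
h(E) = 0.35·h(F) + 0.3·h(E) + 0.1·1 + 0.25·0
Solving: h(F) = 0.4099, h(E) = 0.3478.
Starting from E, the probability is 0.3478.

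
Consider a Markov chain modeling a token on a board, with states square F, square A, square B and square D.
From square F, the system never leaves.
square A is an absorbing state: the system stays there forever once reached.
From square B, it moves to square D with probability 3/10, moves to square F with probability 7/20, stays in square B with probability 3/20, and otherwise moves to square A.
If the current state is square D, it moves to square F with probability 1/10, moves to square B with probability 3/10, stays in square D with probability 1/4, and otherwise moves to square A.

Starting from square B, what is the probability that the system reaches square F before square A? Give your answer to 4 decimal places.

Let h(s) be the probability of absorption at square F starting from transient state s. Then h(square F) = 1 and h(square A) = 0. By first-step analysis:
h(square B) = 0.35·1 + 0.2·0 + 0.15·h(square B) + 0.3·h(square D)
h(square D) = 0.1·1 + 0.35·0 + 0.3·h(square B) + 0.25·h(square D)
Solving: h(square B) = 0.5342, h(square D) = 0.3470.
Starting from square B, the probability is 0.5342.

0.5342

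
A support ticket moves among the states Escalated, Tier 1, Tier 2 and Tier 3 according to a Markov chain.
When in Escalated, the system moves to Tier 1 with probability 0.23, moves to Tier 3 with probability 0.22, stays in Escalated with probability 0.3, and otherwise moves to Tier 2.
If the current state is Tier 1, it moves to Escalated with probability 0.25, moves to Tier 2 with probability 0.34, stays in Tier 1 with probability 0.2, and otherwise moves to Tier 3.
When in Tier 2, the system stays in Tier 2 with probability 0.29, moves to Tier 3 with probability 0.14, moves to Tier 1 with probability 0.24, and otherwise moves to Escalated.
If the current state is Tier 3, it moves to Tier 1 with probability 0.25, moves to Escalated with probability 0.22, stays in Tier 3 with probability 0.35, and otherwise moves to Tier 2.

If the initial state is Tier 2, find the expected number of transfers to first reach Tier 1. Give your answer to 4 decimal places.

Let t(s) be the expected number of transfers to first reach Tier 1 from state s, with t(Tier 1) = 0. Conditioning on the first transfer:
t(Escalated) = 1 + 0.3·t(Escalated) + 0.25·t(Tier 2) + 0.22·t(Tier 3)
t(Tier 2) = 1 + 0.33·t(Escalated) + 0.29·t(Tier 2) + 0.14·t(Tier 3)
t(Tier 3) = 1 + 0.22·t(Escalated) + 0.18·t(Tier 2) + 0.35·t(Tier 3)
Solving: t(Escalated) = 4.2186, t(Tier 2) = 4.1825, t(Tier 3) = 4.1245.
Expected transfers from Tier 2 to Tier 1: 4.1825.

4.1825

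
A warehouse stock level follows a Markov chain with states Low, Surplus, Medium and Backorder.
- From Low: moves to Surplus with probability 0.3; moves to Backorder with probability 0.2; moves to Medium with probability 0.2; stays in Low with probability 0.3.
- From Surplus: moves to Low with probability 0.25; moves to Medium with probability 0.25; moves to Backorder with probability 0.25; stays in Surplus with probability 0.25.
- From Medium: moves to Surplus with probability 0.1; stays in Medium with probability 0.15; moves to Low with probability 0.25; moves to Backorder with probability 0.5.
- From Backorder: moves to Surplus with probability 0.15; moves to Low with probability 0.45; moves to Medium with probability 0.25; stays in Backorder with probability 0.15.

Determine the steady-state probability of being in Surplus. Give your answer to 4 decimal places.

Let the stationary distribution be π with π = πP and π_1 + π_2 + π_3 + π_4 = 1.
π_1 = 0.3·π_1 + 0.25·π_2 + 0.25·π_3 + 0.45·π_4
π_2 = 0.3·π_1 + 0.25·π_2 + 0.1·π_3 + 0.15·π_4
π_3 = 0.2·π_1 + 0.25·π_2 + 0.15·π_3 + 0.25·π_4
Solving with the normalization constraint gives π = (0.3181, 0.2079, 0.2128, 0.2612).
So the stationary probability of Surplus is 0.2079.

0.2079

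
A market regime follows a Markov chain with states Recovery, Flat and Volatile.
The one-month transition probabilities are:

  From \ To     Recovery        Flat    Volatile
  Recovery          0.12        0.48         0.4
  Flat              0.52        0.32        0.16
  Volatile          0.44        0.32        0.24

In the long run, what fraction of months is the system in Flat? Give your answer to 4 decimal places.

Let the stationary distribution be π with π = πP and π_1 + π_2 + π_3 = 1.
π_1 = 0.12·π_1 + 0.52·π_2 + 0.44·π_3
π_2 = 0.48·π_1 + 0.32·π_2 + 0.32·π_3
Solving with the normalization constraint gives π = (0.3562, 0.3770, 0.2668).
So the stationary probability of Flat is 0.3770.

0.3770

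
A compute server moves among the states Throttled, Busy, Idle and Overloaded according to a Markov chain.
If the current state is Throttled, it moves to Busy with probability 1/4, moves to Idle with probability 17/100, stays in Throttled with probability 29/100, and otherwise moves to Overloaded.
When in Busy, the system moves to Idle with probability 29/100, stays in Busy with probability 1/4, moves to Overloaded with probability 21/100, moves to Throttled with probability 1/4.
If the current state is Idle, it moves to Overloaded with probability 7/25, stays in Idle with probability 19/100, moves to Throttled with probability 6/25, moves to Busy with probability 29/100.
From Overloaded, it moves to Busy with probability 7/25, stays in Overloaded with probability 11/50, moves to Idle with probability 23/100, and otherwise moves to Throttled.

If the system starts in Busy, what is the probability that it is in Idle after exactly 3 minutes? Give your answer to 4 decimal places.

Propagate the distribution vector 3 minutes from Busy.
After 0 minutes: (0.0000, 1.0000, 0.0000, 0.0000)
After 1 minute: (0.2500, 0.2500, 0.2900, 0.2100)
After 2 minutes: (0.2613, 0.2679, 0.2184, 0.2524)
After 3 minutes: (0.2633, 0.2663, 0.2217, 0.2487)
P(in Idle after 3 minutes) = 0.2217

0.2217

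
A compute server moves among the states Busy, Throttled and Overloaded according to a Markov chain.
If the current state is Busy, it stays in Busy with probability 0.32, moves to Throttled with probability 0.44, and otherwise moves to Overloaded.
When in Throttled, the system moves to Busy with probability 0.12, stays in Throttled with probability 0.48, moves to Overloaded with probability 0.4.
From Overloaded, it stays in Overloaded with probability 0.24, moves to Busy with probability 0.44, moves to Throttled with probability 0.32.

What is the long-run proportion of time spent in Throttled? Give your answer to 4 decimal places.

Let the stationary distribution be π with π = πP and π_1 + π_2 + π_3 = 1.
π_1 = 0.32·π_1 + 0.12·π_2 + 0.44·π_3
π_2 = 0.44·π_1 + 0.48·π_2 + 0.32·π_3
Solving with the normalization constraint gives π = (0.2729, 0.4199, 0.3072).
So the stationary probability of Throttled is 0.4199.

0.4199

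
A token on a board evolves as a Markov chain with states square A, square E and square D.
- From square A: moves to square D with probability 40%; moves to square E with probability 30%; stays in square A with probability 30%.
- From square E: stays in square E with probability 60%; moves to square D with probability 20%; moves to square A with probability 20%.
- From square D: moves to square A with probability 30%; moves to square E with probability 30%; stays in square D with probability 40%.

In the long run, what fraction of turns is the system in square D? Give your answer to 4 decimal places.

0.3143

Let the stationary distribution be π with π = πP and π_1 + π_2 + π_3 = 1.
π_1 = 0.3·π_1 + 0.2·π_2 + 0.3·π_3
π_2 = 0.3·π_1 + 0.6·π_2 + 0.3·π_3
Solving with the normalization constraint gives π = (0.2571, 0.4286, 0.3143).
So the stationary probability of square D is 0.3143.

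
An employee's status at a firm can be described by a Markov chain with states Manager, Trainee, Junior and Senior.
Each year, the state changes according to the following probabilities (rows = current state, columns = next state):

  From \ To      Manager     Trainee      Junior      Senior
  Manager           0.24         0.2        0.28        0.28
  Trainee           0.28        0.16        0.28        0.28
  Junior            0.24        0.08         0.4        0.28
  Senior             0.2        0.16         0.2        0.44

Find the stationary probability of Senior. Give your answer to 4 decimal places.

Let the stationary distribution be π with π = πP and π_1 + π_2 + π_3 + π_4 = 1.
π_1 = 0.24·π_1 + 0.28·π_2 + 0.24·π_3 + 0.2·π_4
π_2 = 0.2·π_1 + 0.16·π_2 + 0.08·π_3 + 0.16·π_4
π_3 = 0.28·π_1 + 0.28·π_2 + 0.4·π_3 + 0.2·π_4
Solving with the normalization constraint gives π = (0.2325, 0.1463, 0.2879, 0.3333).
So the stationary probability of Senior is 0.3333.

0.3333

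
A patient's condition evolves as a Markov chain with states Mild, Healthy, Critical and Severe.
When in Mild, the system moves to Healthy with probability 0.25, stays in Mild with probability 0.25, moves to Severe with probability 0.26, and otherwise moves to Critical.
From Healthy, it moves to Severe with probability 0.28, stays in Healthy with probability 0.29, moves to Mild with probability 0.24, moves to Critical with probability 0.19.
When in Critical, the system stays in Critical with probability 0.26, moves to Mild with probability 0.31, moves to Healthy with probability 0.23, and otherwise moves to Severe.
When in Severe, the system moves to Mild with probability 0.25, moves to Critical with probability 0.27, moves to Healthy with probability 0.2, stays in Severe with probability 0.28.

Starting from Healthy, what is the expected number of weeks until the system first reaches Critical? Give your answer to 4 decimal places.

4.4590

Let t(s) be the expected number of weeks to first reach Critical from state s, with t(Critical) = 0. Conditioning on the first week:
t(Mild) = 1 + 0.25·t(Mild) + 0.25·t(Healthy) + 0.26·t(Severe)
t(Healthy) = 1 + 0.24·t(Mild) + 0.29·t(Healthy) + 0.28·t(Severe)
t(Severe) = 1 + 0.25·t(Mild) + 0.2·t(Healthy) + 0.28·t(Severe)
Solving: t(Mild) = 4.2410, t(Healthy) = 4.4590, t(Severe) = 4.1001.
Expected weeks from Healthy to Critical: 4.4590.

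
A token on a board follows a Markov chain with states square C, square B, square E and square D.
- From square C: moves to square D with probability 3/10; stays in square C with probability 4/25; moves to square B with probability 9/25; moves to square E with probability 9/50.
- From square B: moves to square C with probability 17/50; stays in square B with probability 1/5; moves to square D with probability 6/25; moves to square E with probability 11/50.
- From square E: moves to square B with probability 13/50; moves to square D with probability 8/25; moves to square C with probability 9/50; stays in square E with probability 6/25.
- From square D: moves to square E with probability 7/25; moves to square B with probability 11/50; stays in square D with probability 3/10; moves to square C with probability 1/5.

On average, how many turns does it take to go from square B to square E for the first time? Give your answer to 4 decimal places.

Let t(s) be the expected number of turns to first reach square E from state s, with t(square E) = 0. Conditioning on the first turn:
t(square C) = 1 + 0.16·t(square C) + 0.36·t(square B) + 0.3·t(square D)
t(square B) = 1 + 0.34·t(square C) + 0.2·t(square B) + 0.24·t(square D)
t(square D) = 1 + 0.2·t(square C) + 0.22·t(square B) + 0.3·t(square D)
Solving: t(square C) = 4.5581, t(square B) = 4.4235, t(square D) = 4.1211.
Expected turns from square B to square E: 4.4235.

4.4235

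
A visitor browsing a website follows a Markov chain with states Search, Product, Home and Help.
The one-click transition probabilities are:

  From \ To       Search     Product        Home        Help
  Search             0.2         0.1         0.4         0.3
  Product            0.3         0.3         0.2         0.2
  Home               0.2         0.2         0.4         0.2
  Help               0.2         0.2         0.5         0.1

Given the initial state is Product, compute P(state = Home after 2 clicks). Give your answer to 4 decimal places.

0.3600

Propagate the distribution vector 2 clicks from Product.
After 0 clicks: (0.0000, 1.0000, 0.0000, 0.0000)
After 1 click: (0.3000, 0.3000, 0.2000, 0.2000)
After 2 clicks: (0.2300, 0.2000, 0.3600, 0.2100)
P(in Home after 2 clicks) = 0.3600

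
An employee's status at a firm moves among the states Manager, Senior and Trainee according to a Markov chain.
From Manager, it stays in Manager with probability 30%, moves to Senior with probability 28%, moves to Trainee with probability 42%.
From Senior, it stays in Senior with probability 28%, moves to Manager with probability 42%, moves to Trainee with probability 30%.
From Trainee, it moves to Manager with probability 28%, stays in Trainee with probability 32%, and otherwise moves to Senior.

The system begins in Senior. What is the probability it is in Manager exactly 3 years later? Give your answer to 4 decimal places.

0.3308

Propagate the distribution vector 3 years from Senior.
After 0 years: (0.0000, 1.0000, 0.0000)
After 1 year: (0.4200, 0.2800, 0.3000)
After 2 years: (0.3276, 0.3160, 0.3564)
After 3 years: (0.3308, 0.3228, 0.3464)
P(in Manager after 3 years) = 0.3308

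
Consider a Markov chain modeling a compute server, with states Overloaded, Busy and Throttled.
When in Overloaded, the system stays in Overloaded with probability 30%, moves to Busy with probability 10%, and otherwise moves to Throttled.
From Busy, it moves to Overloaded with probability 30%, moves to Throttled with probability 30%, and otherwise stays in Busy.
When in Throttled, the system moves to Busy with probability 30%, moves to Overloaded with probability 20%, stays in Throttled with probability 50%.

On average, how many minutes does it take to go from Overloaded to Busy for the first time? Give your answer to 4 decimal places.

4.7826

Let t(s) be the expected number of minutes to first reach Busy from state s, with t(Busy) = 0. Conditioning on the first minute:
t(Overloaded) = 1 + 0.3·t(Overloaded) + 0.6·t(Throttled)
t(Throttled) = 1 + 0.2·t(Overloaded) + 0.5·t(Throttled)
Solving: t(Overloaded) = 4.7826, t(Throttled) = 3.9130.
Expected minutes from Overloaded to Busy: 4.7826.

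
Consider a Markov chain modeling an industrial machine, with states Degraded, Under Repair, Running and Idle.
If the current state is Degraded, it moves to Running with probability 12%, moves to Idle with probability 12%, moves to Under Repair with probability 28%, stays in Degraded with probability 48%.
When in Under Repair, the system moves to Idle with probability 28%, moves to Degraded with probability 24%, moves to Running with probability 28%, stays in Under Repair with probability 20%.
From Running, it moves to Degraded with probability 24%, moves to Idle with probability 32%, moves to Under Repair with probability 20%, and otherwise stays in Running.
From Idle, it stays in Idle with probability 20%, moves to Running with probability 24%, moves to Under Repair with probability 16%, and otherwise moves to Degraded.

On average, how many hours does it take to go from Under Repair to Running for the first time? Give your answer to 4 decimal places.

4.6665

Let t(s) be the expected number of hours to first reach Running from state s, with t(Running) = 0. Conditioning on the first hour:
t(Degraded) = 1 + 0.48·t(Degraded) + 0.28·t(Under Repair) + 0.12·t(Idle)
t(Under Repair) = 1 + 0.24·t(Degraded) + 0.2·t(Under Repair) + 0.28·t(Idle)
t(Idle) = 1 + 0.4·t(Degraded) + 0.16·t(Under Repair) + 0.2·t(Idle)
Solving: t(Degraded) = 5.5840, t(Under Repair) = 4.6665, t(Idle) = 4.9753.
Expected hours from Under Repair to Running: 4.6665.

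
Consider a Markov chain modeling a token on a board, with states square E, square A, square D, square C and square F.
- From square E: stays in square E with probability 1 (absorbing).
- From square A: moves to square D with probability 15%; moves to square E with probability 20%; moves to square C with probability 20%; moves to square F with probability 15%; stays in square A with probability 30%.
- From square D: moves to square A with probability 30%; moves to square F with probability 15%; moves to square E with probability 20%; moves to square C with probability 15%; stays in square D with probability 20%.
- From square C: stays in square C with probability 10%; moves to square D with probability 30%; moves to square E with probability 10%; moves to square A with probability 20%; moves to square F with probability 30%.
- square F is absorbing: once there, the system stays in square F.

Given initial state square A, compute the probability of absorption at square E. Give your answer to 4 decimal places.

0.5093

Let h(s) be the probability of absorption at square E starting from transient state s. Then h(square E) = 1 and h(square F) = 0. By first-step analysis:
h(square A) = 0.2·1 + 0.3·h(square A) + 0.15·h(square D) + 0.2·h(square C) + 0.15·0
h(square D) = 0.2·1 + 0.3·h(square A) + 0.2·h(square D) + 0.15·h(square C) + 0.15·0
h(square C) = 0.1·1 + 0.2·h(square A) + 0.3·h(square D) + 0.1·h(square C) + 0.3·0
Solving: h(square A) = 0.5093, h(square D) = 0.5152, h(square C) = 0.3960.
Starting from square A, the probability is 0.5093.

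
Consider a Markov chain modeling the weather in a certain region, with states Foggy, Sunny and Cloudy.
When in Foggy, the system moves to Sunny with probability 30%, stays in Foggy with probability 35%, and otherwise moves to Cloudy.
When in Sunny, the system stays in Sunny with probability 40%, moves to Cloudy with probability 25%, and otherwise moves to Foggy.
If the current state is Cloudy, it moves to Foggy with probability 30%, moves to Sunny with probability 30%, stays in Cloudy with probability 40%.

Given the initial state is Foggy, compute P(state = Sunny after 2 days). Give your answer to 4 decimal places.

0.3300

Sum over the intermediate state after 1 day:
P = P(Foggy→Foggy)·P(Foggy→Sunny) + P(Foggy→Sunny)·P(Sunny→Sunny) + P(Foggy→Cloudy)·P(Cloudy→Sunny)
  = 0.35×0.3 + 0.3×0.4 + 0.35×0.3
  = 0.1050 + 0.1200 + 0.1050 = 0.3300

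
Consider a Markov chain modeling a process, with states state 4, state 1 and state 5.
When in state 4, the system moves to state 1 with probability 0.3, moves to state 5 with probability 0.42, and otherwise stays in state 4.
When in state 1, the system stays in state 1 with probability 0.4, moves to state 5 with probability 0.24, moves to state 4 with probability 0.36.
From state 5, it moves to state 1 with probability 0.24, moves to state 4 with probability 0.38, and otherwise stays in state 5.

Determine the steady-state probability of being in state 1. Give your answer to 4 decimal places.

0.3100

Let the stationary distribution be π with π = πP and π_1 + π_2 + π_3 = 1.
π_1 = 0.28·π_1 + 0.36·π_2 + 0.38·π_3
π_2 = 0.3·π_1 + 0.4·π_2 + 0.24·π_3
Solving with the normalization constraint gives π = (0.3398, 0.3100, 0.3502).
So the stationary probability of state 1 is 0.3100.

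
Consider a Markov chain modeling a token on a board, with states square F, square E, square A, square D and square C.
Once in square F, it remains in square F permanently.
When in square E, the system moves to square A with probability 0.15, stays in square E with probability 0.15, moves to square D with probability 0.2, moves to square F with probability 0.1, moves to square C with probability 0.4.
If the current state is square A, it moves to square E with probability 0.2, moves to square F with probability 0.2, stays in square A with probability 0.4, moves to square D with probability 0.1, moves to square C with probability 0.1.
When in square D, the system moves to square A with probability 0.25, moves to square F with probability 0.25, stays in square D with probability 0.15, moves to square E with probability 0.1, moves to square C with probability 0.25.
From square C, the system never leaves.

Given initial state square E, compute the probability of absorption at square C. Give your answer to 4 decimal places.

0.6758

Let h(s) be the probability of absorption at square C starting from transient state s. Then h(square C) = 1 and h(square F) = 0. By first-step analysis:
h(square E) = 0.1·0 + 0.15·h(square E) + 0.15·h(square A) + 0.2·h(square D) + 0.4·1
h(square A) = 0.2·0 + 0.2·h(square E) + 0.4·h(square A) + 0.1·h(square D) + 0.1·1
h(square D) = 0.25·0 + 0.1·h(square E) + 0.25·h(square A) + 0.15·h(square D) + 0.25·1
Solving: h(square E) = 0.6758, h(square A) = 0.4776, h(square D) = 0.5141.
Starting from square E, the probability is 0.6758.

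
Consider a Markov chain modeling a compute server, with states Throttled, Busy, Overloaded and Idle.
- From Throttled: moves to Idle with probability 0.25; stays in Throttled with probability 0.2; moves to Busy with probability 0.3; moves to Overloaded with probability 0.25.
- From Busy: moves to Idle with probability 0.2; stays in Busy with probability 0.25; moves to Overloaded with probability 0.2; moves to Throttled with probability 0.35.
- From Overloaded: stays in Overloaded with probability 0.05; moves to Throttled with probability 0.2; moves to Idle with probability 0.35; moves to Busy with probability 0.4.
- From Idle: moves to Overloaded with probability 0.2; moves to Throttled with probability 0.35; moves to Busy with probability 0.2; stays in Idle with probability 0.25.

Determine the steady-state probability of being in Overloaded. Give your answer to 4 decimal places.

0.1861

Let the stationary distribution be π with π = πP and π_1 + π_2 + π_3 + π_4 = 1.
π_1 = 0.2·π_1 + 0.35·π_2 + 0.2·π_3 + 0.35·π_4
π_2 = 0.3·π_1 + 0.25·π_2 + 0.4·π_3 + 0.2·π_4
π_3 = 0.25·π_1 + 0.2·π_2 + 0.05·π_3 + 0.2·π_4
Solving with the normalization constraint gives π = (0.2801, 0.2792, 0.1861, 0.2546).
So the stationary probability of Overloaded is 0.1861.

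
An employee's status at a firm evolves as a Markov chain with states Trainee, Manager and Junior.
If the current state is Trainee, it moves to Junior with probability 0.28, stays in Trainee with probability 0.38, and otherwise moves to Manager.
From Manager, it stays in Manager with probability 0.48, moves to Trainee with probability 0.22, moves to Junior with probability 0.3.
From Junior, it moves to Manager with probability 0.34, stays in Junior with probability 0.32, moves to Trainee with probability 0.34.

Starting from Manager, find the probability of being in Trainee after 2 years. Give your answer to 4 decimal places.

0.2912

Sum over the intermediate state after 1 year:
P = P(Manager→Trainee)·P(Trainee→Trainee) + P(Manager→Manager)·P(Manager→Trainee) + P(Manager→Junior)·P(Junior→Trainee)
  = 0.22×0.38 + 0.48×0.22 + 0.3×0.34
  = 0.0836 + 0.1056 + 0.1020 = 0.2912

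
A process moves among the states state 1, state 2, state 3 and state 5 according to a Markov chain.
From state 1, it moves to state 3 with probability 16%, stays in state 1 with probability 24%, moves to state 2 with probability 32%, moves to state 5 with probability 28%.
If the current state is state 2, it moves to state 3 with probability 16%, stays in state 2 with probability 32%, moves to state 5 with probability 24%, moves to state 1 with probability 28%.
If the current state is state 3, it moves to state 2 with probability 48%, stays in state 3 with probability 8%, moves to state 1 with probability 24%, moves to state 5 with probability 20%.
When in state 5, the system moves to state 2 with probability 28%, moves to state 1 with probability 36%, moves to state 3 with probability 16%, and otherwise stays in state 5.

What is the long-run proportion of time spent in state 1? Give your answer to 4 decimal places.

0.2817

Let the stationary distribution be π with π = πP and π_1 + π_2 + π_3 + π_4 = 1.
π_1 = 0.24·π_1 + 0.28·π_2 + 0.24·π_3 + 0.36·π_4
π_2 = 0.32·π_1 + 0.32·π_2 + 0.48·π_3 + 0.28·π_4
π_3 = 0.16·π_1 + 0.16·π_2 + 0.08·π_3 + 0.16·π_4
Solving with the normalization constraint gives π = (0.2817, 0.3343, 0.1481, 0.2359).
So the stationary probability of state 1 is 0.2817.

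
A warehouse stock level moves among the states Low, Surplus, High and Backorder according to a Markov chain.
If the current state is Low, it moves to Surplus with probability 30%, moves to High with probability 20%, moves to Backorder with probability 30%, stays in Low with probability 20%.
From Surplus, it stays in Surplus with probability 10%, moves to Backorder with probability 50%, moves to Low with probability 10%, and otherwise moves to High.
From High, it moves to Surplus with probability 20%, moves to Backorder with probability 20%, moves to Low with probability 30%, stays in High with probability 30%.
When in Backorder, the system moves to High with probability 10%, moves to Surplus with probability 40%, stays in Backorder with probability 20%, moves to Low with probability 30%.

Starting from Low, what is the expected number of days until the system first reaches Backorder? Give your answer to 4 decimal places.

3.1143

Let t(s) be the expected number of days to first reach Backorder from state s, with t(Backorder) = 0. Conditioning on the first day:
t(Low) = 1 + 0.2·t(Low) + 0.3·t(Surplus) + 0.2·t(High)
t(Surplus) = 1 + 0.1·t(Low) + 0.1·t(Surplus) + 0.3·t(High)
t(High) = 1 + 0.3·t(Low) + 0.2·t(Surplus) + 0.3·t(High)
Solving: t(Low) = 3.1143, t(Surplus) = 2.6286, t(High) = 3.5143.
Expected days from Low to Backorder: 3.1143.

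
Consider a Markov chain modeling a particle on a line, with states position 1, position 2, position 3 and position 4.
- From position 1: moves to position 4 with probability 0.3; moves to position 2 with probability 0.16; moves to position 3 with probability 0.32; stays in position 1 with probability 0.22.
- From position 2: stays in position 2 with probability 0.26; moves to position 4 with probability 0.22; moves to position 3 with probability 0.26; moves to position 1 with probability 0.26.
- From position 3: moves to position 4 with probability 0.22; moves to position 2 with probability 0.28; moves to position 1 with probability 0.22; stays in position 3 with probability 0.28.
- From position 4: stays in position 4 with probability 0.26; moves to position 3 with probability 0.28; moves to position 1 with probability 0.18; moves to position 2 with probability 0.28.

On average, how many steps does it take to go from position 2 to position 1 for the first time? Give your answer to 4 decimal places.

4.3315

Let t(s) be the expected number of steps to first reach position 1 from state s, with t(position 1) = 0. Conditioning on the first step:
t(position 2) = 1 + 0.26·t(position 2) + 0.26·t(position 3) + 0.22·t(position 4)
t(position 3) = 1 + 0.28·t(position 2) + 0.28·t(position 3) + 0.22·t(position 4)
t(position 4) = 1 + 0.28·t(position 2) + 0.28·t(position 3) + 0.26·t(position 4)
Solving: t(position 2) = 4.3315, t(position 3) = 4.5083, t(position 4) = 4.6961.
Expected steps from position 2 to position 1: 4.3315.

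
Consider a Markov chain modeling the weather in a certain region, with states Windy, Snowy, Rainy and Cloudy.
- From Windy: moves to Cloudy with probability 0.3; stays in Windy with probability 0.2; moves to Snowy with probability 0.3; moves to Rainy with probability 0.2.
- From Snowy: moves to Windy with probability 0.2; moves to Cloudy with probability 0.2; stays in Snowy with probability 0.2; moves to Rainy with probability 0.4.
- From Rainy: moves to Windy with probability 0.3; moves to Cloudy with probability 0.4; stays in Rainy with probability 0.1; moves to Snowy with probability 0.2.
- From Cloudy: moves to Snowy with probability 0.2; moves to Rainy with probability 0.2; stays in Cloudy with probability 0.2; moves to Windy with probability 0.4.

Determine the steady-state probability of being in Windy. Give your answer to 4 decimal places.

0.2768

Let the stationary distribution be π with π = πP and π_1 + π_2 + π_3 + π_4 = 1.
π_1 = 0.2·π_1 + 0.2·π_2 + 0.3·π_3 + 0.4·π_4
π_2 = 0.3·π_1 + 0.2·π_2 + 0.2·π_3 + 0.2·π_4
π_3 = 0.2·π_1 + 0.4·π_2 + 0.1·π_3 + 0.2·π_4
Solving with the normalization constraint gives π = (0.2768, 0.2277, 0.2232, 0.2723).
So the stationary probability of Windy is 0.2768.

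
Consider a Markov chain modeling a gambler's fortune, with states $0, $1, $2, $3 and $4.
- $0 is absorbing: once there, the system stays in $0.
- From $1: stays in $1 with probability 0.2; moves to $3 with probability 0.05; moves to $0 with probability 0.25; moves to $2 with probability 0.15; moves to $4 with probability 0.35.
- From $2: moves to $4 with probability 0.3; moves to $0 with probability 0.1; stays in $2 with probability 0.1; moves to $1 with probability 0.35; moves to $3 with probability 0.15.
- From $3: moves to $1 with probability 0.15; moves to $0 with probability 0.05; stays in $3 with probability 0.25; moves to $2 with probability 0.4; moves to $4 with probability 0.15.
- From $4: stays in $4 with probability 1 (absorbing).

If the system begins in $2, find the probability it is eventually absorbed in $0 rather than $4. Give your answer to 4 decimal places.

0.3154

Let h(s) be the probability of absorption at $0 starting from transient state s. Then h($0) = 1 and h($4) = 0. By first-step analysis:
h($1) = 0.25·1 + 0.2·h($1) + 0.15·h($2) + 0.05·h($3) + 0.35·0
h($2) = 0.1·1 + 0.35·h($1) + 0.1·h($2) + 0.15·h($3) + 0.3·0
h($3) = 0.05·1 + 0.15·h($1) + 0.4·h($2) + 0.25·h($3) + 0.15·0
Solving: h($1) = 0.3912, h($2) = 0.3154, h($3) = 0.3131.
Starting from $2, the probability is 0.3154.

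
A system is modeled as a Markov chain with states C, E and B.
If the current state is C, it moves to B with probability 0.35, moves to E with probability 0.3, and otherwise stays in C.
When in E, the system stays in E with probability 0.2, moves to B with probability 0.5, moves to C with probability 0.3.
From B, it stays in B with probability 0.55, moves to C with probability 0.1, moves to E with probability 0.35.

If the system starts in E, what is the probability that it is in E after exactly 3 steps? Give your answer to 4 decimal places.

0.2935

Propagate the distribution vector 3 steps from E.
After 0 steps: (0.0000, 1.0000, 0.0000)
After 1 step: (0.3000, 0.2000, 0.5000)
After 2 steps: (0.2150, 0.3050, 0.4800)
After 3 steps: (0.2148, 0.2935, 0.4918)
P(in E after 3 steps) = 0.2935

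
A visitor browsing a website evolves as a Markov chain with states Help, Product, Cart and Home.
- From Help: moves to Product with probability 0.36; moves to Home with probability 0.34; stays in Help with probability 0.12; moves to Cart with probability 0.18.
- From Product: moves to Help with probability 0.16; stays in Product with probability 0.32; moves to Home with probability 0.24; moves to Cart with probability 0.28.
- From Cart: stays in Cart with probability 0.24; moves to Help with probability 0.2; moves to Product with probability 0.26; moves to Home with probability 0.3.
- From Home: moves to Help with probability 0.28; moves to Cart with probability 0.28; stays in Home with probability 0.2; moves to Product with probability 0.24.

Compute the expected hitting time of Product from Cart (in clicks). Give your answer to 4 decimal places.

Let t(s) be the expected number of clicks to first reach Product from state s, with t(Product) = 0. Conditioning on the first click:
t(Help) = 1 + 0.12·t(Help) + 0.18·t(Cart) + 0.34·t(Home)
t(Cart) = 1 + 0.2·t(Help) + 0.24·t(Cart) + 0.3·t(Home)
t(Home) = 1 + 0.28·t(Help) + 0.28·t(Cart) + 0.2·t(Home)
Solving: t(Help) = 3.3013, t(Cart) = 3.6365, t(Home) = 3.6782.
Expected clicks from Cart to Product: 3.6365.

3.6365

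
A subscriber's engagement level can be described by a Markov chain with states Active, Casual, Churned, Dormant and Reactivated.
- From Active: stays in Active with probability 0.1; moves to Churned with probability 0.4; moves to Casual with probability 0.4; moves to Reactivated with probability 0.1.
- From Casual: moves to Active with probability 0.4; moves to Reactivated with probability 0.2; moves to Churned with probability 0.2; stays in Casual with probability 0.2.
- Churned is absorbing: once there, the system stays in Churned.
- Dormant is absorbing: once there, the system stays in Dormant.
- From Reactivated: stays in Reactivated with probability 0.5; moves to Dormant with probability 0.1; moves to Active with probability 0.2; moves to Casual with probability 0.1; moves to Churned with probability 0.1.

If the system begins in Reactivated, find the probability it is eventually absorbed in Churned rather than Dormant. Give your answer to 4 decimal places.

0.7522

Let h(s) be the probability of absorption at Churned starting from transient state s. Then h(Churned) = 1 and h(Dormant) = 0. By first-step analysis:
h(Active) = 0.1·h(Active) + 0.4·h(Casual) + 0.4·1 + 0.1·h(Reactivated)
h(Casual) = 0.4·h(Active) + 0.2·h(Casual) + 0.2·1 + 0.2·h(Reactivated)
h(Reactivated) = 0.2·h(Active) + 0.1·h(Casual) + 0.1·1 + 0.1·0 + 0.5·h(Reactivated)
Solving: h(Active) = 0.9292, h(Casual) = 0.9027, h(Reactivated) = 0.7522.
Starting from Reactivated, the probability is 0.7522.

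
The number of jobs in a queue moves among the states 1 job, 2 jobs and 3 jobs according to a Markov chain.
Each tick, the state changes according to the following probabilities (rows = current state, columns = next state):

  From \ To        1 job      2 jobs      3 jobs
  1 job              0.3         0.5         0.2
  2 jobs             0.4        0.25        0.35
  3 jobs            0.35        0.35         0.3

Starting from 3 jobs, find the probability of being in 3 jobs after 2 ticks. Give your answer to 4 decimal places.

Sum over the intermediate state after 1 tick:
P = P(3 jobs→1 job)·P(1 job→3 jobs) + P(3 jobs→2 jobs)·P(2 jobs→3 jobs) + P(3 jobs→3 jobs)·P(3 jobs→3 jobs)
  = 0.35×0.2 + 0.35×0.35 + 0.3×0.3
  = 0.0700 + 0.1225 + 0.0900 = 0.2825

0.2825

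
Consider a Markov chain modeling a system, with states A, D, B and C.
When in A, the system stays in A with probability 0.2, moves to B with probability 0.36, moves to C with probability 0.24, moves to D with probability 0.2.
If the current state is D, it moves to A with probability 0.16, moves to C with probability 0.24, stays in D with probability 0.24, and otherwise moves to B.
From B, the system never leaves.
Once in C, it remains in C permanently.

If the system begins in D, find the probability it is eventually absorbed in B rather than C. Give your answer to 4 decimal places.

Let h(s) be the probability of absorption at B starting from transient state s. Then h(B) = 1 and h(C) = 0. By first-step analysis:
h(A) = 0.2·h(A) + 0.2·h(D) + 0.36·1 + 0.24·0
h(D) = 0.16·h(A) + 0.24·h(D) + 0.36·1 + 0.24·0
Solving: h(A) = 0.6000, h(D) = 0.6000.
Starting from D, the probability is 0.6000.

0.6000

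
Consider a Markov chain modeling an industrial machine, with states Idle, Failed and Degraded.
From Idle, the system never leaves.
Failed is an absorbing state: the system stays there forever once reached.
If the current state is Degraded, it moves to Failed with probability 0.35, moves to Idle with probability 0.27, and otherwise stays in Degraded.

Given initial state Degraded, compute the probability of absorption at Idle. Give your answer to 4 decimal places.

0.4355

Let h(s) be the probability of absorption at Idle starting from transient state s. Then h(Idle) = 1 and h(Failed) = 0. By first-step analysis:
h(Degraded) = 0.27·1 + 0.35·0 + 0.38·h(Degraded)
Solving: h(Degraded) = 0.4355.
Starting from Degraded, the probability is 0.4355.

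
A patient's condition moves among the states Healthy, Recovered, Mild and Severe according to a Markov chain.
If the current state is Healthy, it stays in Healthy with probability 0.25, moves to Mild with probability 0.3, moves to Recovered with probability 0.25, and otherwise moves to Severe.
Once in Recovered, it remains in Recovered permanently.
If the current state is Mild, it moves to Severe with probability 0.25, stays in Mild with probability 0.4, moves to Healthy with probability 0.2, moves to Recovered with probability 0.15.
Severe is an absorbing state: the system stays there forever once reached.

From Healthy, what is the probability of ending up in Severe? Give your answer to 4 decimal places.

0.5000

Let h(s) be the probability of absorption at Severe starting from transient state s. Then h(Severe) = 1 and h(Recovered) = 0. By first-step analysis:
h(Healthy) = 0.25·h(Healthy) + 0.25·0 + 0.3·h(Mild) + 0.2·1
h(Mild) = 0.2·h(Healthy) + 0.15·0 + 0.4·h(Mild) + 0.25·1
Solving: h(Healthy) = 0.5000, h(Mild) = 0.5833.
Starting from Healthy, the probability is 0.5000.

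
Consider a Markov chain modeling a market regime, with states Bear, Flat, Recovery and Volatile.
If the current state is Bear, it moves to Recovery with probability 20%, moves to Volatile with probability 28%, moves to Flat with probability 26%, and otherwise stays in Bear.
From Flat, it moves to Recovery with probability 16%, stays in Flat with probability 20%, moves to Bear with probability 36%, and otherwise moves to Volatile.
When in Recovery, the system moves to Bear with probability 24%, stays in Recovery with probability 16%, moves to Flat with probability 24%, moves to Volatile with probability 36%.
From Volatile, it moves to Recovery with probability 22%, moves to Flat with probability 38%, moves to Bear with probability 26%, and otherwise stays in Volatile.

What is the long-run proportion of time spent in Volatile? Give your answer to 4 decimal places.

0.2587

Let the stationary distribution be π with π = πP and π_1 + π_2 + π_3 + π_4 = 1.
π_1 = 0.26·π_1 + 0.36·π_2 + 0.24·π_3 + 0.26·π_4
π_2 = 0.26·π_1 + 0.2·π_2 + 0.24·π_3 + 0.38·π_4
π_3 = 0.2·π_1 + 0.16·π_2 + 0.16·π_3 + 0.22·π_4
Solving with the normalization constraint gives π = (0.2834, 0.2710, 0.1869, 0.2587).
So the stationary probability of Volatile is 0.2587.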